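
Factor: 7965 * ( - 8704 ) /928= - 2^4*3^3*5^1*17^1*29^( - 1 )*59^1 = - 2166480/29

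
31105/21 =1481 + 4/21 = 1481.19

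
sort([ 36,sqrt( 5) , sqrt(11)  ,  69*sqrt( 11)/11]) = [ sqrt ( 5),sqrt( 11), 69*sqrt( 11 ) /11,36] 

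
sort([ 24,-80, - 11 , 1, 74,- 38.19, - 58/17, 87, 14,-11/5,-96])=[ - 96, - 80, - 38.19, - 11, - 58/17, - 11/5, 1, 14, 24, 74,87]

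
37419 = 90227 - 52808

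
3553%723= 661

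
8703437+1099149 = 9802586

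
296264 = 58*5108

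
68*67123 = 4564364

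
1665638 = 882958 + 782680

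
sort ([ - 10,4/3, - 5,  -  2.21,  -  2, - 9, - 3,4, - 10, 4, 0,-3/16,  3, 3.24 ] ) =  [ - 10, - 10, - 9, - 5, - 3, - 2.21, - 2, - 3/16 , 0, 4/3, 3,  3.24 , 4,4 ]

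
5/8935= 1/1787=0.00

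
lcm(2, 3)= 6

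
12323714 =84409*146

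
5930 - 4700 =1230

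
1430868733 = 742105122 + 688763611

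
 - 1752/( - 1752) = 1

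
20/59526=10/29763 = 0.00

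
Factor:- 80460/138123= - 2^2 * 3^1*5^1*103^( - 1)=- 60/103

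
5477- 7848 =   -  2371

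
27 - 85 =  - 58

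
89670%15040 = 14470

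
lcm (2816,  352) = 2816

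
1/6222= 1/6222 = 0.00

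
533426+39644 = 573070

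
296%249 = 47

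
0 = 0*87095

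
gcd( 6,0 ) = 6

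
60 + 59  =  119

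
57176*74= 4231024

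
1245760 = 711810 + 533950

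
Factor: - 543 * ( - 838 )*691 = 2^1 * 3^1*181^1*419^1*691^1 = 314428494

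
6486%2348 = 1790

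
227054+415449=642503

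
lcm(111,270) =9990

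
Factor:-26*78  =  -2^2*3^1*13^2 = -2028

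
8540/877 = 8540/877=9.74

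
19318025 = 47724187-28406162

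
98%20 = 18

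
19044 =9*2116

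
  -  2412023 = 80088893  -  82500916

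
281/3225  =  281/3225= 0.09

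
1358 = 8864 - 7506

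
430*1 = 430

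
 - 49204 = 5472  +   - 54676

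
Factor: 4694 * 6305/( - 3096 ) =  - 14797835/1548 = - 2^(-2)*3^( - 2)*5^1*13^1*43^(-1 )*97^1*2347^1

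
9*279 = 2511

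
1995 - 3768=  -  1773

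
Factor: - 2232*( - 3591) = 8015112= 2^3*3^5 * 7^1*19^1 * 31^1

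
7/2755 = 7/2755=0.00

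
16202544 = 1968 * 8233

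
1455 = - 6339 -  - 7794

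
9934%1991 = 1970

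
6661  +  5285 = 11946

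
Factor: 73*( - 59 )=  -59^1*73^1 =- 4307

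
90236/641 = 140 + 496/641  =  140.77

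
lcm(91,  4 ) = 364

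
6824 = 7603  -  779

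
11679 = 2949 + 8730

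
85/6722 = 85/6722  =  0.01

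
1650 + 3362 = 5012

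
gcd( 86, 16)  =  2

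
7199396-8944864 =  - 1745468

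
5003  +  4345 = 9348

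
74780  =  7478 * 10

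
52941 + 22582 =75523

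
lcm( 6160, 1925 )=30800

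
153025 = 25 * 6121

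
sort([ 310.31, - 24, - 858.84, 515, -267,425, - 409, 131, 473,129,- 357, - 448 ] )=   [ - 858.84, - 448, - 409,  -  357,- 267, - 24, 129, 131,310.31, 425,473, 515]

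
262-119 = 143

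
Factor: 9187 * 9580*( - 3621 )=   -  2^2*3^1*5^1*17^1* 71^1 * 479^1*9187^1 =- 318689496660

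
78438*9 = 705942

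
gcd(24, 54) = 6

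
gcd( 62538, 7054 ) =2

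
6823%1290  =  373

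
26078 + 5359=31437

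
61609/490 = 61609/490 = 125.73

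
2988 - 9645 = - 6657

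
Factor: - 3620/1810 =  - 2 = -2^1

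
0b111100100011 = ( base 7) 14204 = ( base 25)650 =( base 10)3875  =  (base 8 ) 7443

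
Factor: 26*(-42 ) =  - 1092  =  - 2^2*3^1*7^1*13^1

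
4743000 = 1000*4743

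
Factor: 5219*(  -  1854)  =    -  9676026 = - 2^1*3^2*17^1*103^1*307^1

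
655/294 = 2 + 67/294 = 2.23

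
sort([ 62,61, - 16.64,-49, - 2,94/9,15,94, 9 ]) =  [  -  49, - 16.64, - 2,9,94/9, 15,61  ,  62, 94] 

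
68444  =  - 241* ( - 284 )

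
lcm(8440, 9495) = 75960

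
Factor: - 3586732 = -2^2*223^1*4021^1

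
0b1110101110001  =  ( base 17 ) 1916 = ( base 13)357a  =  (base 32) 7BH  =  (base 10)7537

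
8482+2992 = 11474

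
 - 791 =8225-9016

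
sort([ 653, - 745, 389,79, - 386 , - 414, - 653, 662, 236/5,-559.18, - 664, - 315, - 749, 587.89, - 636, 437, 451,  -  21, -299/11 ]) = [ - 749, - 745,-664 ,- 653,  -  636, - 559.18, - 414, - 386, - 315,-299/11 , - 21,236/5, 79, 389, 437, 451, 587.89,653,  662 ]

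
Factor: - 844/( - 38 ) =2^1*19^( - 1 ) * 211^1 =422/19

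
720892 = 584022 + 136870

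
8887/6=8887/6 = 1481.17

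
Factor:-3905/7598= -2^ ( - 1)*5^1*11^1*29^( - 1)*71^1*131^( - 1 ) 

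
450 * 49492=22271400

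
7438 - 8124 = - 686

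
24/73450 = 12/36725 = 0.00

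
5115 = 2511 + 2604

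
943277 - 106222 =837055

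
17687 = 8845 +8842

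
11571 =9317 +2254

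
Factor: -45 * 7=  - 315 = - 3^2 * 5^1 * 7^1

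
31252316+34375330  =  65627646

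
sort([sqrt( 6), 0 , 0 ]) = [0 , 0, sqrt( 6) ]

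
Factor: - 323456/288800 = -2^2 *5^( - 2 )*7^1=- 28/25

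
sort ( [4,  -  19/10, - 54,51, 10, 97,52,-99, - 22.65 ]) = [ - 99,  -  54, - 22.65, - 19/10, 4,10,51, 52, 97 ]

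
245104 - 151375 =93729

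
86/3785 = 86/3785  =  0.02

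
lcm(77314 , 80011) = 6880946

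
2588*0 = 0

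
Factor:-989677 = -13^1*76129^1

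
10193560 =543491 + 9650069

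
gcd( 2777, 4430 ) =1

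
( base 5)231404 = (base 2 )10000010100010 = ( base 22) h5g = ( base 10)8354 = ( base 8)20242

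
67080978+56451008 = 123531986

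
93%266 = 93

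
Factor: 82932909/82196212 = 2^( - 2 )*3^1*7^( - 1) * 131^ ( - 1 )*22409^( - 1 )* 27644303^1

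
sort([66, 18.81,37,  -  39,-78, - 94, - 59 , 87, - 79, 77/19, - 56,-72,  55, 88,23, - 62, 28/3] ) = [ - 94, - 79, - 78, - 72,- 62, -59, - 56, -39,77/19, 28/3, 18.81,23 , 37, 55,66, 87, 88]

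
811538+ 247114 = 1058652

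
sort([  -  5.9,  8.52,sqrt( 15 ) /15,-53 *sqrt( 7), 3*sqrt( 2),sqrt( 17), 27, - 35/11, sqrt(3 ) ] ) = [- 53*sqrt (7), - 5.9,-35/11,  sqrt(15)/15, sqrt( 3),sqrt(17 ),3*sqrt( 2),  8.52,27 ]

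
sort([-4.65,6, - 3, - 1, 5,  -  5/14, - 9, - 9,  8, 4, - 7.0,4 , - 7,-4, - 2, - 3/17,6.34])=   [ - 9, - 9, - 7.0, - 7, - 4.65, - 4,  -  3, - 2, - 1,- 5/14, - 3/17, 4,4,5,6,6.34,8]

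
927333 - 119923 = 807410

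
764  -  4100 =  - 3336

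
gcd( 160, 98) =2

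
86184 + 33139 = 119323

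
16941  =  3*5647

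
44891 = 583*77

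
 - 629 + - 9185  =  -9814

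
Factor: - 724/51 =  - 2^2 * 3^( - 1 )*17^( - 1 )*181^1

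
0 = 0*752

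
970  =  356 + 614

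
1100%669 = 431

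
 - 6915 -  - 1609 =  - 5306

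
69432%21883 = 3783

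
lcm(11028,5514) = 11028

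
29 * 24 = 696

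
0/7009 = 0  =  0.00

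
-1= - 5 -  - 4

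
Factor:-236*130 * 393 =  - 12057240 = - 2^3 * 3^1*5^1*13^1*59^1*131^1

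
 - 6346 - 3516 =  - 9862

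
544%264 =16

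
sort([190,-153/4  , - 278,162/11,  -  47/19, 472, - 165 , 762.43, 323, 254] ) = [ - 278, - 165, - 153/4  , - 47/19, 162/11,190,254,323,472,762.43]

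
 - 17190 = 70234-87424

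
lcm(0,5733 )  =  0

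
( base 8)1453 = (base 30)r1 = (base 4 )30223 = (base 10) 811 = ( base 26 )155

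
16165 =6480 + 9685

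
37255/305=122+9/61 = 122.15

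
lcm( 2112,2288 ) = 27456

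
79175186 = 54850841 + 24324345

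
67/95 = 67/95 = 0.71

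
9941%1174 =549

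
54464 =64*851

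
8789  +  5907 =14696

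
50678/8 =6334+3/4 = 6334.75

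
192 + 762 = 954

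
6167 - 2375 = 3792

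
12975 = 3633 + 9342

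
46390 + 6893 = 53283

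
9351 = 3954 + 5397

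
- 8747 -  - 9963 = 1216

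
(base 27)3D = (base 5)334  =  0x5E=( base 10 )94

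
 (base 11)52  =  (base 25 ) 27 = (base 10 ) 57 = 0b111001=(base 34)1N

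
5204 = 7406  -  2202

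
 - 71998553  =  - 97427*739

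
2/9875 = 2/9875 = 0.00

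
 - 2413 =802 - 3215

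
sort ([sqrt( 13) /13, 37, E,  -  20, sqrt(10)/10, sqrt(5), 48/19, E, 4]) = [ - 20, sqrt(13 ) /13,  sqrt(10) /10, sqrt(5 ), 48/19,  E,  E, 4,37 ]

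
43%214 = 43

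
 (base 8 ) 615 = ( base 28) e5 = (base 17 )166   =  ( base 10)397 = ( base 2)110001101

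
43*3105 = 133515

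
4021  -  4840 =-819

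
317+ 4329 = 4646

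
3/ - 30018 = - 1/10006 = - 0.00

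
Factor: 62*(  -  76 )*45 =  - 2^3* 3^2 * 5^1*19^1 * 31^1 = - 212040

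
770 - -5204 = 5974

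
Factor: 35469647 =2593^1 *13679^1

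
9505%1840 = 305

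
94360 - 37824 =56536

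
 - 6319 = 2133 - 8452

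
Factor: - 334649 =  - 7^1*47807^1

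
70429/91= 773+86/91 = 773.95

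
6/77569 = 6/77569 = 0.00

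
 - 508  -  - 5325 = 4817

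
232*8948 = 2075936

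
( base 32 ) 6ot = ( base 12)4025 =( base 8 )15435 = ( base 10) 6941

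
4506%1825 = 856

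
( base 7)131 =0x47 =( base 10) 71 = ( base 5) 241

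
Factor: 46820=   2^2*5^1*2341^1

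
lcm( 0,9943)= 0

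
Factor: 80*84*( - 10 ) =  - 67200 =- 2^7*3^1*5^2*7^1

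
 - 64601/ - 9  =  7177+8/9 = 7177.89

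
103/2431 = 103/2431 = 0.04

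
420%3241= 420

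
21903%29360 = 21903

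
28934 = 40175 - 11241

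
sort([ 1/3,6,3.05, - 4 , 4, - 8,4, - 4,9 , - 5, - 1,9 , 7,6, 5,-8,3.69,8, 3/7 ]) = [ - 8 , - 8, - 5,-4, - 4, - 1, 1/3 , 3/7, 3.05,3.69,4, 4, 5, 6,6 , 7 , 8,9,9]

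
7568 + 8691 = 16259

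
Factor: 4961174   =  2^1 *2480587^1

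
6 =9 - 3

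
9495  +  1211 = 10706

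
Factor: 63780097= 79^1*199^1*4057^1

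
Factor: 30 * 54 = 1620 = 2^2*3^4*5^1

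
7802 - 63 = 7739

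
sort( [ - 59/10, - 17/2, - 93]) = [ - 93, - 17/2,-59/10 ]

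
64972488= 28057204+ 36915284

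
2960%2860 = 100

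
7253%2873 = 1507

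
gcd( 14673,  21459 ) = 3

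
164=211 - 47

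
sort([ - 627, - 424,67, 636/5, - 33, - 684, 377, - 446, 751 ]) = [ - 684, - 627,-446, -424, - 33,67, 636/5,377, 751 ] 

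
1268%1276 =1268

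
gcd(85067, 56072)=1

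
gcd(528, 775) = 1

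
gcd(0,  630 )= 630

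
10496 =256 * 41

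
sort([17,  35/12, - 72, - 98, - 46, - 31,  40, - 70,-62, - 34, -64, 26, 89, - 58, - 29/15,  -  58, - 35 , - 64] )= [ - 98, - 72, - 70,-64, - 64, - 62, - 58, - 58 , - 46,  -  35, - 34,-31, - 29/15,35/12,17,  26,  40, 89 ] 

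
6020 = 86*70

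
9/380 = 9/380 = 0.02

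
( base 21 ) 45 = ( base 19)4D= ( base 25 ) 3E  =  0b1011001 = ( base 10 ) 89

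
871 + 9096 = 9967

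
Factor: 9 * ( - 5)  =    -  45 = -3^2*5^1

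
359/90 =3+89/90= 3.99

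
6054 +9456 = 15510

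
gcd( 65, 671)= 1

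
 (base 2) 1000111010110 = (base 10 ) 4566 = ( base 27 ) 673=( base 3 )20021010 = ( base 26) 6jg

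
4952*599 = 2966248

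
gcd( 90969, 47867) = 1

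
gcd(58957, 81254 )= 1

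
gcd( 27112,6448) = 8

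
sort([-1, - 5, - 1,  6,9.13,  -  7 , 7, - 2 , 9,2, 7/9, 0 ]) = [-7, -5, - 2, - 1,-1 , 0,7/9,  2, 6, 7,9, 9.13 ]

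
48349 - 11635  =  36714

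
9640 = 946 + 8694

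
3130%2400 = 730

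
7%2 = 1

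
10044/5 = 2008+4/5 = 2008.80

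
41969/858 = 48 + 785/858 = 48.91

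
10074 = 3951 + 6123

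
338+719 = 1057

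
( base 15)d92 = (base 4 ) 233312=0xBF6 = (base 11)2334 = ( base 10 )3062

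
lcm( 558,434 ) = 3906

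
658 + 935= 1593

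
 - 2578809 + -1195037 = - 3773846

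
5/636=5/636 = 0.01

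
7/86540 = 7/86540 = 0.00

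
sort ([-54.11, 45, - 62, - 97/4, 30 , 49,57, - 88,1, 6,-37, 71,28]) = [ - 88, - 62, - 54.11, - 37, - 97/4,1,6,28 , 30,45,49,57,71 ]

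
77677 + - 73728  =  3949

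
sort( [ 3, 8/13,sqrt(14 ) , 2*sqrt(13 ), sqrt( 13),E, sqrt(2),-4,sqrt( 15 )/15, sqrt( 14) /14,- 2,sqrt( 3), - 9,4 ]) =[ - 9, - 4,- 2, sqrt(15)/15,sqrt( 14 )/14,8/13 , sqrt (2), sqrt(3),E, 3, sqrt( 13 ),sqrt(14),4 , 2*sqrt(13) ]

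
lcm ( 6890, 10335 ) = 20670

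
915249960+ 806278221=1721528181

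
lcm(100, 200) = 200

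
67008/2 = 33504= 33504.00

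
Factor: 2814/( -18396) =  - 67/438 = - 2^( - 1) *3^( -1) *67^1*73^( - 1)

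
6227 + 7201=13428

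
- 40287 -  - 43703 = 3416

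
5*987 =4935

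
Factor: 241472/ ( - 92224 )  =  -343/131= -  7^3*131^( - 1) 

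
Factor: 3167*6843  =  3^1 *2281^1*3167^1 = 21671781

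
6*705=4230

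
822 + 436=1258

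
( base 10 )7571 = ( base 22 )FE3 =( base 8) 16623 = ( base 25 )c2l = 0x1d93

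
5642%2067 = 1508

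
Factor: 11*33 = 3^1*11^2 = 363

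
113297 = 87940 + 25357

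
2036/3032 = 509/758= 0.67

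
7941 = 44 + 7897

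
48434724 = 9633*5028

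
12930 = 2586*5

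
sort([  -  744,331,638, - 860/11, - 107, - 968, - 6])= [-968, - 744,- 107, - 860/11, - 6 , 331,638 ] 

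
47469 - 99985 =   -  52516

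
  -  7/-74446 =7/74446 =0.00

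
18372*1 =18372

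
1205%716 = 489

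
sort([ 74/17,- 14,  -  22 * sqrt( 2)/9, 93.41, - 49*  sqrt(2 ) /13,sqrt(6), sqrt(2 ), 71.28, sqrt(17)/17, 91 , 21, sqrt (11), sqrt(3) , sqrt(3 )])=[ - 14, - 49 * sqrt ( 2 )/13, - 22 * sqrt(2)/9 , sqrt (17)/17,sqrt( 2 ),sqrt( 3 ) , sqrt( 3 ), sqrt(6),sqrt(11), 74/17, 21 , 71.28, 91,  93.41]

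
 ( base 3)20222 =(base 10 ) 188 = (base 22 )8c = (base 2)10111100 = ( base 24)7K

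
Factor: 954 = 2^1 * 3^2*53^1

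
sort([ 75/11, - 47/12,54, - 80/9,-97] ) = [ - 97,-80/9, - 47/12, 75/11, 54 ]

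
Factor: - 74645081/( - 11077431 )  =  3^(  -  1)*7^2*1523369^1*3692477^( - 1)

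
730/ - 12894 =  - 365/6447 = - 0.06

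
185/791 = 185/791 = 0.23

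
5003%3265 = 1738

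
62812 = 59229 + 3583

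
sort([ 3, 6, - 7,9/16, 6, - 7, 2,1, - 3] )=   [ - 7, - 7 , - 3, 9/16, 1, 2, 3, 6,6] 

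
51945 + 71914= 123859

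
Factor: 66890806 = 2^1*881^1*37963^1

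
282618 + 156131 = 438749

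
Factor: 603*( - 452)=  - 272556 = -  2^2*3^2 *67^1 * 113^1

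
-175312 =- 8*21914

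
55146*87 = 4797702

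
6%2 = 0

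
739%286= 167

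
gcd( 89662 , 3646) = 2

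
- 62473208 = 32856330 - 95329538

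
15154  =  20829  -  5675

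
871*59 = 51389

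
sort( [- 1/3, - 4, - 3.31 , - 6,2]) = [ - 6, - 4, - 3.31, -1/3,2 ]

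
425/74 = 5+55/74 = 5.74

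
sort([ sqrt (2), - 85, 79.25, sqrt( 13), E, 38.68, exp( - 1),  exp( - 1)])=[ - 85, exp(-1 ),exp( - 1), sqrt( 2 ), E, sqrt (13 ) , 38.68,79.25]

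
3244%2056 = 1188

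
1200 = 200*6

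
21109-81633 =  - 60524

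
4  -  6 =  - 2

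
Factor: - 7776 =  - 2^5*3^5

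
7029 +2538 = 9567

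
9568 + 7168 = 16736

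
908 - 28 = 880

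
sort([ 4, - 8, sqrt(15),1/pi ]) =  [-8, 1/pi, sqrt( 15), 4 ] 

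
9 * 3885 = 34965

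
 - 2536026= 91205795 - 93741821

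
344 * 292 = 100448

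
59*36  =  2124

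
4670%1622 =1426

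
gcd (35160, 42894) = 6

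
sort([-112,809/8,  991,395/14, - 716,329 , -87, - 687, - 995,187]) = [- 995, - 716,-687, - 112, - 87 , 395/14,809/8,187 , 329,991 ] 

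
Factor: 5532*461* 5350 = 13643848200 = 2^3*3^1 * 5^2*107^1*461^2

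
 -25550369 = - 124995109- - 99444740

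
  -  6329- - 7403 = 1074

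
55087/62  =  888+1/2 = 888.50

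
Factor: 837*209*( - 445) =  - 3^3*5^1*11^1*19^1  *  31^1*89^1 =- 77845185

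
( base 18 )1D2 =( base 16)230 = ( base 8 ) 1060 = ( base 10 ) 560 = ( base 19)1A9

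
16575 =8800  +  7775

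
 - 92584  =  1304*( - 71)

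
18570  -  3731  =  14839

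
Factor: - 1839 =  - 3^1*613^1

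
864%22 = 6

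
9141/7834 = 1 + 1307/7834 = 1.17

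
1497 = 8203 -6706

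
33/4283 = 33/4283 = 0.01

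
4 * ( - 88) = - 352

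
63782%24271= 15240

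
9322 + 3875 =13197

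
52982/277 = 52982/277 = 191.27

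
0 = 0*843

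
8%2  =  0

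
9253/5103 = 1+4150/5103 = 1.81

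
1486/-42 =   -  36 +13/21 = - 35.38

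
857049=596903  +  260146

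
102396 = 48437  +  53959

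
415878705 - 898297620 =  -482418915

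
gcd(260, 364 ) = 52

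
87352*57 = 4979064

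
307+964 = 1271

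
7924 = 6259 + 1665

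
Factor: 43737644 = 2^2*59^1*241^1*769^1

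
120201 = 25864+94337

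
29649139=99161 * 299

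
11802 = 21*562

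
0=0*267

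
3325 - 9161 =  - 5836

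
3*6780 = 20340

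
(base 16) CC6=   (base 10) 3270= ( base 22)6ge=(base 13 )1647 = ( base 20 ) 83a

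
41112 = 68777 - 27665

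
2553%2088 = 465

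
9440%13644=9440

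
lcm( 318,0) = 0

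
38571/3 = 12857 = 12857.00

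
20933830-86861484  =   - 65927654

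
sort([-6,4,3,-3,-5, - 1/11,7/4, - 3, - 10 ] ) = [ - 10,  -  6, - 5,-3,  -  3,- 1/11, 7/4,3, 4]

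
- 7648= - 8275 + 627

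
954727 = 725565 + 229162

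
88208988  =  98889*892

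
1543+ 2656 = 4199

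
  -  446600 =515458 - 962058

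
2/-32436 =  - 1 + 16217/16218=   - 0.00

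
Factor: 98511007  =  7^1*14073001^1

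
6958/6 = 3479/3 = 1159.67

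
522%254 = 14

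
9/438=3/146 = 0.02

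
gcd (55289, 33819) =1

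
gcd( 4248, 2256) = 24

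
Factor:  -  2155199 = -79^1 * 27281^1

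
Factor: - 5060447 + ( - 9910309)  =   - 2^2*3^1*1247563^1 = - 14970756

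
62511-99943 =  - 37432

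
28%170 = 28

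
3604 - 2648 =956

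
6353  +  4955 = 11308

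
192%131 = 61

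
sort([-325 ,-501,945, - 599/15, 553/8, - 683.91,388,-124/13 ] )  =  [ - 683.91,  -  501 , - 325, - 599/15, - 124/13,553/8, 388, 945]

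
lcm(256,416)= 3328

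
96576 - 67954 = 28622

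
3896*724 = 2820704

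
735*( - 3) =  - 2205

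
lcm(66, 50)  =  1650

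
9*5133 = 46197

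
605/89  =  6 + 71/89 = 6.80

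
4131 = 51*81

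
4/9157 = 4/9157  =  0.00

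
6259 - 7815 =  - 1556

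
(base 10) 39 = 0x27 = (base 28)1B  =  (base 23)1G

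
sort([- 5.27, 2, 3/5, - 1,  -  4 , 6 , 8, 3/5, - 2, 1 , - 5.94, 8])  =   [ - 5.94, - 5.27, - 4, - 2, - 1, 3/5,3/5, 1,2, 6, 8, 8 ]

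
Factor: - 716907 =-3^1*17^1*14057^1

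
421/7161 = 421/7161 = 0.06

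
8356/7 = 1193 + 5/7= 1193.71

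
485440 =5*97088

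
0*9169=0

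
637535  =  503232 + 134303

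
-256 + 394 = 138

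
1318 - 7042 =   -  5724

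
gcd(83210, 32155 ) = 5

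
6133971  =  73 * 84027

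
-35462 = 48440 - 83902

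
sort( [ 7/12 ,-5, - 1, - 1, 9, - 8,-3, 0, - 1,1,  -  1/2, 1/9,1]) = [ - 8, - 5, - 3, - 1,-1, - 1,-1/2,0, 1/9,  7/12, 1, 1, 9] 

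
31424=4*7856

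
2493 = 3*831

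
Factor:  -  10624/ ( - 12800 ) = 2^(-2)*5^( -2)* 83^1= 83/100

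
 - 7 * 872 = -6104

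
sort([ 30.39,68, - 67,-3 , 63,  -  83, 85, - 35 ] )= [ - 83, - 67, - 35,- 3,30.39,63, 68,85] 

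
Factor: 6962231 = 17^1*409543^1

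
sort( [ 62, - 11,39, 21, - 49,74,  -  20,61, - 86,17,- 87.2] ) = [ - 87.2, - 86, - 49 , - 20  , - 11,17,21,39,61, 62, 74]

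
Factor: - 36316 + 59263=3^1*7649^1 =22947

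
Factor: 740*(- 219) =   -  162060 = - 2^2*3^1*5^1*37^1*73^1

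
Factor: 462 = 2^1 *3^1* 7^1 *11^1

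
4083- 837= 3246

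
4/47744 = 1/11936 = 0.00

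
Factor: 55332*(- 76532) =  - 2^4* 3^2*19^2*29^1*53^2 = - 4234668624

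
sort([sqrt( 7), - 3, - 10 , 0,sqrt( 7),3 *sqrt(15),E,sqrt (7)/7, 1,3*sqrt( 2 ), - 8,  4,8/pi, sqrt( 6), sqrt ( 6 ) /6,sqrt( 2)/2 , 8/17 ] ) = [ - 10, - 8, - 3,0,sqrt( 7) /7,sqrt(6 ) /6 , 8/17,sqrt( 2) /2 , 1,sqrt(6),  8/pi,sqrt(7 ),sqrt ( 7), E , 4,3* sqrt(2),3*sqrt ( 15) ]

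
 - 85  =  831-916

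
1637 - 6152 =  - 4515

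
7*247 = 1729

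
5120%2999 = 2121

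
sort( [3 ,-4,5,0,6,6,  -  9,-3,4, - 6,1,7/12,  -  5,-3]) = [ - 9, - 6, - 5, - 4, - 3,-3,0 , 7/12, 1, 3,4, 5,6,6 ]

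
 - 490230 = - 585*838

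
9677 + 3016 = 12693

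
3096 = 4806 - 1710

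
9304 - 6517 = 2787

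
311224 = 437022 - 125798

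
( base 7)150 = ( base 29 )2q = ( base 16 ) 54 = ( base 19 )48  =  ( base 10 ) 84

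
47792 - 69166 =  - 21374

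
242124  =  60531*4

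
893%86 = 33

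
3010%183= 82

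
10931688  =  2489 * 4392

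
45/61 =45/61 = 0.74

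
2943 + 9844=12787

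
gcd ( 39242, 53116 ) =14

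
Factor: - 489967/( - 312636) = 2^ ( - 2) * 3^( - 1 )*181^1 * 2707^1*26053^ (-1)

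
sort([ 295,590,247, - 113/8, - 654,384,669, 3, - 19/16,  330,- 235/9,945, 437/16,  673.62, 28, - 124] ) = [ - 654, - 124,-235/9, - 113/8, - 19/16,3,  437/16, 28,247,  295,330, 384, 590, 669,673.62,945]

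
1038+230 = 1268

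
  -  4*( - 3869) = 15476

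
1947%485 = 7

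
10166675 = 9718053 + 448622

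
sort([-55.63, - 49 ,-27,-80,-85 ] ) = [ - 85,-80, - 55.63, - 49,-27 ]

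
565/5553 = 565/5553 = 0.10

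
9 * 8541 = 76869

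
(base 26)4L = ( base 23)5a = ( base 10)125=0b1111101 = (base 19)6b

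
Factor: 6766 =2^1*17^1 * 199^1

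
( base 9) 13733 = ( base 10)9345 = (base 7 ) 36150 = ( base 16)2481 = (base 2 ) 10010010000001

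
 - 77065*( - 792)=61035480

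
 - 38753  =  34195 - 72948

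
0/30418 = 0 = 0.00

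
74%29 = 16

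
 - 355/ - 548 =355/548= 0.65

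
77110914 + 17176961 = 94287875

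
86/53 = 86/53 = 1.62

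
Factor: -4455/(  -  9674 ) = 2^ ( - 1 )*3^4*5^1 * 7^( - 1)*11^1*691^(-1) 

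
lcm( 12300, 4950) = 405900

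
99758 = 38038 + 61720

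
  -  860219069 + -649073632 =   -  1509292701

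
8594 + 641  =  9235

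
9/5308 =9/5308= 0.00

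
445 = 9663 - 9218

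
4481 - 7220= - 2739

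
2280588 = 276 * 8263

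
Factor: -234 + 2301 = 3^1*13^1*53^1  =  2067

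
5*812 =4060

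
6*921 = 5526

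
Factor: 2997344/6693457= 2^5 * 7^1 * 13381^1*6693457^( - 1) 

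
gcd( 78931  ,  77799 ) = 1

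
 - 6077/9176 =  - 6077/9176=   -  0.66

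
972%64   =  12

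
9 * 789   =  7101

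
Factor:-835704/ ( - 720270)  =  2^2*3^1*5^( - 1)* 73^1*151^( - 1 )  =  876/755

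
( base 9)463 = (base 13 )234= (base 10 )381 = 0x17D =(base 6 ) 1433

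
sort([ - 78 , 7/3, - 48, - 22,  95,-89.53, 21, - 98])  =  [ - 98, - 89.53, - 78, - 48,  -  22,7/3,21,95 ] 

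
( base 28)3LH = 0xb8d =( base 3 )11001112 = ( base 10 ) 2957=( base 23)5dd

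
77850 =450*173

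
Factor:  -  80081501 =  - 127^1*719^1 * 877^1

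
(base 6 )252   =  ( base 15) 6E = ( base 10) 104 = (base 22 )4g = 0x68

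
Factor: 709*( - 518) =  - 367262= - 2^1*  7^1*37^1*709^1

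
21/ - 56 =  - 1 + 5/8= -0.38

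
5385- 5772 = -387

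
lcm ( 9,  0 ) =0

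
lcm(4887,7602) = 68418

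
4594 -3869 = 725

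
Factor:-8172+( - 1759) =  -9931^1 =-9931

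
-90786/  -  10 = 9078 + 3/5 = 9078.60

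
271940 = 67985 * 4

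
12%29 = 12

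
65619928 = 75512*869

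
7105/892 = 7 + 861/892 = 7.97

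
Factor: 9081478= 2^1*7^1 * 648677^1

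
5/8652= 5/8652 = 0.00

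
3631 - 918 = 2713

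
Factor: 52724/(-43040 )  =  - 2^( - 3)*5^(-1) * 7^2 = - 49/40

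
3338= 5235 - 1897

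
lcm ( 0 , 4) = 0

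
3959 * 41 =162319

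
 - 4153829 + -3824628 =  - 7978457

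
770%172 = 82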